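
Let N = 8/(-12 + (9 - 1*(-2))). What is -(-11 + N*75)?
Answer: 611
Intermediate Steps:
N = -8 (N = 8/(-12 + (9 + 2)) = 8/(-12 + 11) = 8/(-1) = -1*8 = -8)
-(-11 + N*75) = -(-11 - 8*75) = -(-11 - 600) = -1*(-611) = 611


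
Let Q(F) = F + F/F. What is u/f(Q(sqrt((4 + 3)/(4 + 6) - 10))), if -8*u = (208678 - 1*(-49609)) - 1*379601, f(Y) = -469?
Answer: -60657/1876 ≈ -32.333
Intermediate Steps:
Q(F) = 1 + F (Q(F) = F + 1 = 1 + F)
u = 60657/4 (u = -((208678 - 1*(-49609)) - 1*379601)/8 = -((208678 + 49609) - 379601)/8 = -(258287 - 379601)/8 = -1/8*(-121314) = 60657/4 ≈ 15164.)
u/f(Q(sqrt((4 + 3)/(4 + 6) - 10))) = (60657/4)/(-469) = (60657/4)*(-1/469) = -60657/1876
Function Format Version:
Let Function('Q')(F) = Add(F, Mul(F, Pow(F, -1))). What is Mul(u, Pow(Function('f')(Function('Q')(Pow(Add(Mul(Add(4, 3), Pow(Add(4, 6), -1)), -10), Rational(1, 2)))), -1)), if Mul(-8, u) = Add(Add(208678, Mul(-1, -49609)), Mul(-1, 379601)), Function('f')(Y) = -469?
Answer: Rational(-60657, 1876) ≈ -32.333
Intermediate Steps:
Function('Q')(F) = Add(1, F) (Function('Q')(F) = Add(F, 1) = Add(1, F))
u = Rational(60657, 4) (u = Mul(Rational(-1, 8), Add(Add(208678, Mul(-1, -49609)), Mul(-1, 379601))) = Mul(Rational(-1, 8), Add(Add(208678, 49609), -379601)) = Mul(Rational(-1, 8), Add(258287, -379601)) = Mul(Rational(-1, 8), -121314) = Rational(60657, 4) ≈ 15164.)
Mul(u, Pow(Function('f')(Function('Q')(Pow(Add(Mul(Add(4, 3), Pow(Add(4, 6), -1)), -10), Rational(1, 2)))), -1)) = Mul(Rational(60657, 4), Pow(-469, -1)) = Mul(Rational(60657, 4), Rational(-1, 469)) = Rational(-60657, 1876)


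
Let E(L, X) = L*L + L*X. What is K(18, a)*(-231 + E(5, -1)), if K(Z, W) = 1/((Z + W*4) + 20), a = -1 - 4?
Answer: -211/18 ≈ -11.722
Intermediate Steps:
a = -5
K(Z, W) = 1/(20 + Z + 4*W) (K(Z, W) = 1/((Z + 4*W) + 20) = 1/(20 + Z + 4*W))
E(L, X) = L² + L*X
K(18, a)*(-231 + E(5, -1)) = (-231 + 5*(5 - 1))/(20 + 18 + 4*(-5)) = (-231 + 5*4)/(20 + 18 - 20) = (-231 + 20)/18 = (1/18)*(-211) = -211/18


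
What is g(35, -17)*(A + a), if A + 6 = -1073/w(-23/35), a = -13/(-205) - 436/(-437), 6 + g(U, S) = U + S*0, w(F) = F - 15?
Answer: 90535176067/49092580 ≈ 1844.2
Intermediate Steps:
w(F) = -15 + F
g(U, S) = -6 + U (g(U, S) = -6 + (U + S*0) = -6 + (U + 0) = -6 + U)
a = 95061/89585 (a = -13*(-1/205) - 436*(-1/437) = 13/205 + 436/437 = 95061/89585 ≈ 1.0611)
A = 34267/548 (A = -6 - 1073/(-15 - 23/35) = -6 - 1073/(-548/35) = -6 - 1073*(-35/548) = -6 + 37555/548 = 34267/548 ≈ 62.531)
g(35, -17)*(A + a) = (-6 + 35)*(34267/548 + 95061/89585) = 29*(3121902623/49092580) = 90535176067/49092580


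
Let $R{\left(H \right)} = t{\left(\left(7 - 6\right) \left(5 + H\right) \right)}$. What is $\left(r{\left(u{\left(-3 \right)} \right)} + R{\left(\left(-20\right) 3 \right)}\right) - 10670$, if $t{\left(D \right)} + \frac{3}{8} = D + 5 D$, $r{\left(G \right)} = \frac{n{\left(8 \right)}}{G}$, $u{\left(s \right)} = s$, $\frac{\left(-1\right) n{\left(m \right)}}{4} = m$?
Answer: $- \frac{263753}{24} \approx -10990.0$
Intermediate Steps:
$n{\left(m \right)} = - 4 m$
$r{\left(G \right)} = - \frac{32}{G}$ ($r{\left(G \right)} = \frac{\left(-4\right) 8}{G} = - \frac{32}{G}$)
$t{\left(D \right)} = - \frac{3}{8} + 6 D$ ($t{\left(D \right)} = - \frac{3}{8} + \left(D + 5 D\right) = - \frac{3}{8} + 6 D$)
$R{\left(H \right)} = \frac{237}{8} + 6 H$ ($R{\left(H \right)} = - \frac{3}{8} + 6 \left(7 - 6\right) \left(5 + H\right) = - \frac{3}{8} + 6 \cdot 1 \left(5 + H\right) = - \frac{3}{8} + 6 \left(5 + H\right) = - \frac{3}{8} + \left(30 + 6 H\right) = \frac{237}{8} + 6 H$)
$\left(r{\left(u{\left(-3 \right)} \right)} + R{\left(\left(-20\right) 3 \right)}\right) - 10670 = \left(- \frac{32}{-3} + \left(\frac{237}{8} + 6 \left(\left(-20\right) 3\right)\right)\right) - 10670 = \left(\left(-32\right) \left(- \frac{1}{3}\right) + \left(\frac{237}{8} + 6 \left(-60\right)\right)\right) - 10670 = \left(\frac{32}{3} + \left(\frac{237}{8} - 360\right)\right) - 10670 = \left(\frac{32}{3} - \frac{2643}{8}\right) - 10670 = - \frac{7673}{24} - 10670 = - \frac{263753}{24}$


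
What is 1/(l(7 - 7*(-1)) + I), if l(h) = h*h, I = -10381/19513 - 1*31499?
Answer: -19513/610825820 ≈ -3.1945e-5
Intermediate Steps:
I = -614650368/19513 (I = -10381*1/19513 - 31499 = -10381/19513 - 31499 = -614650368/19513 ≈ -31500.)
l(h) = h²
1/(l(7 - 7*(-1)) + I) = 1/((7 - 7*(-1))² - 614650368/19513) = 1/((7 + 7)² - 614650368/19513) = 1/(14² - 614650368/19513) = 1/(196 - 614650368/19513) = 1/(-610825820/19513) = -19513/610825820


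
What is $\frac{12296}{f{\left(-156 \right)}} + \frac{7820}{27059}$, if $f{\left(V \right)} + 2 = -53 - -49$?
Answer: $- \frac{166335272}{81177} \approx -2049.0$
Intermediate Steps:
$f{\left(V \right)} = -6$ ($f{\left(V \right)} = -2 - 4 = -6$)
$\frac{12296}{f{\left(-156 \right)}} + \frac{7820}{27059} = \frac{12296}{-6} + \frac{7820}{27059} = 12296 \left(- \frac{1}{6}\right) + 7820 \cdot \frac{1}{27059} = - \frac{6148}{3} + \frac{7820}{27059} = - \frac{166335272}{81177}$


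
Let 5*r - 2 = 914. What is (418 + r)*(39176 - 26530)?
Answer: 38013876/5 ≈ 7.6028e+6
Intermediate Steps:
r = 916/5 (r = 2/5 + (1/5)*914 = 2/5 + 914/5 = 916/5 ≈ 183.20)
(418 + r)*(39176 - 26530) = (418 + 916/5)*(39176 - 26530) = (3006/5)*12646 = 38013876/5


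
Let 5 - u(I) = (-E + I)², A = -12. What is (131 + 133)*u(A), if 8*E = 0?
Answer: -36696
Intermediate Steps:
E = 0 (E = (⅛)*0 = 0)
u(I) = 5 - I² (u(I) = 5 - (-1*0 + I)² = 5 - (0 + I)² = 5 - I²)
(131 + 133)*u(A) = (131 + 133)*(5 - 1*(-12)²) = 264*(5 - 1*144) = 264*(5 - 144) = 264*(-139) = -36696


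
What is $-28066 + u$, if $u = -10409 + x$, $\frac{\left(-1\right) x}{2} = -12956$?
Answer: $-12563$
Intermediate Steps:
$x = 25912$ ($x = \left(-2\right) \left(-12956\right) = 25912$)
$u = 15503$ ($u = -10409 + 25912 = 15503$)
$-28066 + u = -28066 + 15503 = -12563$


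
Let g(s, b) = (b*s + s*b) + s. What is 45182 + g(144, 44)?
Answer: 57998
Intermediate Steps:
g(s, b) = s + 2*b*s (g(s, b) = (b*s + b*s) + s = 2*b*s + s = s + 2*b*s)
45182 + g(144, 44) = 45182 + 144*(1 + 2*44) = 45182 + 144*(1 + 88) = 45182 + 144*89 = 45182 + 12816 = 57998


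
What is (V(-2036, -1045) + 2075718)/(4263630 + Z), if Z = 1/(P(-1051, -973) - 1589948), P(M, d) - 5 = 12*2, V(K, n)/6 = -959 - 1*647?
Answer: 3284903027358/6778826345969 ≈ 0.48458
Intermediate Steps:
V(K, n) = -9636 (V(K, n) = 6*(-959 - 1*647) = 6*(-959 - 647) = 6*(-1606) = -9636)
P(M, d) = 29 (P(M, d) = 5 + 12*2 = 5 + 24 = 29)
Z = -1/1589919 (Z = 1/(29 - 1589948) = 1/(-1589919) = -1/1589919 ≈ -6.2896e-7)
(V(-2036, -1045) + 2075718)/(4263630 + Z) = (-9636 + 2075718)/(4263630 - 1/1589919) = 2066082/(6778826345969/1589919) = 2066082*(1589919/6778826345969) = 3284903027358/6778826345969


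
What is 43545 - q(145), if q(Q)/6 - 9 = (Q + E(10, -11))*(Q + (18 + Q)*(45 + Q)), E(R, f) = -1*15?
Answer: -24226209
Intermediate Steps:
E(R, f) = -15
q(Q) = 54 + 6*(-15 + Q)*(Q + (18 + Q)*(45 + Q)) (q(Q) = 54 + 6*((Q - 15)*(Q + (18 + Q)*(45 + Q))) = 54 + 6*((-15 + Q)*(Q + (18 + Q)*(45 + Q))) = 54 + 6*(-15 + Q)*(Q + (18 + Q)*(45 + Q)))
43545 - q(145) = 43545 - (-72846 - 900*145 + 6*145³ + 294*145²) = 43545 - (-72846 - 130500 + 6*3048625 + 294*21025) = 43545 - (-72846 - 130500 + 18291750 + 6181350) = 43545 - 1*24269754 = 43545 - 24269754 = -24226209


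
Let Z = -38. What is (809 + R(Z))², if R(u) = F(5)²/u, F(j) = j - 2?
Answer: 944517289/1444 ≈ 6.5410e+5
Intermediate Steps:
F(j) = -2 + j
R(u) = 9/u (R(u) = (-2 + 5)²/u = 3²/u = 9/u)
(809 + R(Z))² = (809 + 9/(-38))² = (809 + 9*(-1/38))² = (809 - 9/38)² = (30733/38)² = 944517289/1444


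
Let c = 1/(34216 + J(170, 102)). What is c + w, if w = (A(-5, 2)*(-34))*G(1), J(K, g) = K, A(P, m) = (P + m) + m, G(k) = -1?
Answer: -1169123/34386 ≈ -34.000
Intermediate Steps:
A(P, m) = P + 2*m
w = -34 (w = ((-5 + 2*2)*(-34))*(-1) = ((-5 + 4)*(-34))*(-1) = -1*(-34)*(-1) = 34*(-1) = -34)
c = 1/34386 (c = 1/(34216 + 170) = 1/34386 ≈ 2.9082e-5)
c + w = 1/34386 - 34 = -1169123/34386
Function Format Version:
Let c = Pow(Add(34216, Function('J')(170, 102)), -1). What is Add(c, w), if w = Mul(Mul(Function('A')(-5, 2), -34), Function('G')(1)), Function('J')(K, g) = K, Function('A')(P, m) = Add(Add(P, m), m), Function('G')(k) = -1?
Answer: Rational(-1169123, 34386) ≈ -34.000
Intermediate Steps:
Function('A')(P, m) = Add(P, Mul(2, m))
w = -34 (w = Mul(Mul(Add(-5, Mul(2, 2)), -34), -1) = Mul(Mul(Add(-5, 4), -34), -1) = Mul(Mul(-1, -34), -1) = Mul(34, -1) = -34)
c = Rational(1, 34386) (c = Pow(Add(34216, 170), -1) = Pow(34386, -1) = Rational(1, 34386) ≈ 2.9082e-5)
Add(c, w) = Add(Rational(1, 34386), -34) = Rational(-1169123, 34386)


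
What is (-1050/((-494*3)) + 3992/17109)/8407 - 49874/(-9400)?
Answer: 885963850906657/166978472906700 ≈ 5.3059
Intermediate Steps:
(-1050/((-494*3)) + 3992/17109)/8407 - 49874/(-9400) = (-1050/(-1482) + 3992*(1/17109))*(1/8407) - 49874*(-1/9400) = (-1050*(-1/1482) + 3992/17109)*(1/8407) + 24937/4700 = (175/247 + 3992/17109)*(1/8407) + 24937/4700 = (3980099/4225923)*(1/8407) + 24937/4700 = 3980099/35527334661 + 24937/4700 = 885963850906657/166978472906700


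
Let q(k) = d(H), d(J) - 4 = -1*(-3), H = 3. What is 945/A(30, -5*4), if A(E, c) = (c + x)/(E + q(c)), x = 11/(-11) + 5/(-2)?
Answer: -69930/47 ≈ -1487.9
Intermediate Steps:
d(J) = 7 (d(J) = 4 - 1*(-3) = 4 + 3 = 7)
q(k) = 7
x = -7/2 (x = 11*(-1/11) + 5*(-½) = -1 - 5/2 = -7/2 ≈ -3.5000)
A(E, c) = (-7/2 + c)/(7 + E) (A(E, c) = (c - 7/2)/(E + 7) = (-7/2 + c)/(7 + E))
945/A(30, -5*4) = 945/(((-7/2 - 5*4)/(7 + 30))) = 945/(((-7/2 - 20)/37)) = 945/(((1/37)*(-47/2))) = 945/(-47/74) = 945*(-74/47) = -69930/47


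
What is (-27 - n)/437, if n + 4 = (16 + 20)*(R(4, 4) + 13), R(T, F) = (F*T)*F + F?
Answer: -2939/437 ≈ -6.7254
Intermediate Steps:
R(T, F) = F + T*F**2 (R(T, F) = T*F**2 + F = F + T*F**2)
n = 2912 (n = -4 + (16 + 20)*(4*(1 + 4*4) + 13) = -4 + 36*(4*(1 + 16) + 13) = -4 + 36*(4*17 + 13) = -4 + 36*(68 + 13) = -4 + 36*81 = -4 + 2916 = 2912)
(-27 - n)/437 = (-27 - 1*2912)/437 = (-27 - 2912)*(1/437) = -2939*1/437 = -2939/437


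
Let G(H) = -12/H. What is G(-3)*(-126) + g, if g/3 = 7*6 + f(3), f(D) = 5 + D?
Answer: -354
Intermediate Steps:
g = 150 (g = 3*(7*6 + (5 + 3)) = 3*(42 + 8) = 3*50 = 150)
G(-3)*(-126) + g = -12/(-3)*(-126) + 150 = -12*(-⅓)*(-126) + 150 = 4*(-126) + 150 = -504 + 150 = -354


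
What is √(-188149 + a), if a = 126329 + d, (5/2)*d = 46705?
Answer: I*√43138 ≈ 207.7*I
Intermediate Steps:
d = 18682 (d = (⅖)*46705 = 18682)
a = 145011 (a = 126329 + 18682 = 145011)
√(-188149 + a) = √(-188149 + 145011) = √(-43138) = I*√43138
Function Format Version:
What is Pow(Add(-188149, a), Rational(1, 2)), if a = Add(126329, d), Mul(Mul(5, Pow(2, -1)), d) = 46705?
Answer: Mul(I, Pow(43138, Rational(1, 2))) ≈ Mul(207.70, I)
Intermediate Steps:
d = 18682 (d = Mul(Rational(2, 5), 46705) = 18682)
a = 145011 (a = Add(126329, 18682) = 145011)
Pow(Add(-188149, a), Rational(1, 2)) = Pow(Add(-188149, 145011), Rational(1, 2)) = Pow(-43138, Rational(1, 2)) = Mul(I, Pow(43138, Rational(1, 2)))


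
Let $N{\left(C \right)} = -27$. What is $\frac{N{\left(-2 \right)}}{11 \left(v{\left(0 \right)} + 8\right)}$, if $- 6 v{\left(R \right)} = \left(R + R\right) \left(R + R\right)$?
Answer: $- \frac{27}{88} \approx -0.30682$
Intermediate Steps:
$v{\left(R \right)} = - \frac{2 R^{2}}{3}$ ($v{\left(R \right)} = - \frac{\left(R + R\right) \left(R + R\right)}{6} = - \frac{2 R 2 R}{6} = - \frac{4 R^{2}}{6} = - \frac{2 R^{2}}{3}$)
$\frac{N{\left(-2 \right)}}{11 \left(v{\left(0 \right)} + 8\right)} = - \frac{27}{11 \left(- \frac{2 \cdot 0^{2}}{3} + 8\right)} = - \frac{27}{11 \left(\left(- \frac{2}{3}\right) 0 + 8\right)} = - \frac{27}{11 \left(0 + 8\right)} = - \frac{27}{11 \cdot 8} = - \frac{27}{88}$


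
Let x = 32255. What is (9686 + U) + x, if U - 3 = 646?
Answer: 42590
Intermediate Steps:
U = 649 (U = 3 + 646 = 649)
(9686 + U) + x = (9686 + 649) + 32255 = 10335 + 32255 = 42590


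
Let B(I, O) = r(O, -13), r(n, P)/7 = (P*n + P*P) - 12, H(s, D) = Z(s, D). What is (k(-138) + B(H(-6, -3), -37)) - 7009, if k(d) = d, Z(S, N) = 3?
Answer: -2681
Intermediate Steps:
H(s, D) = 3
r(n, P) = -84 + 7*P² + 7*P*n (r(n, P) = 7*((P*n + P*P) - 12) = 7*((P*n + P²) - 12) = 7*((P² + P*n) - 12) = 7*(-12 + P² + P*n) = -84 + 7*P² + 7*P*n)
B(I, O) = 1099 - 91*O (B(I, O) = -84 + 7*(-13)² + 7*(-13)*O = -84 + 7*169 - 91*O = -84 + 1183 - 91*O = 1099 - 91*O)
(k(-138) + B(H(-6, -3), -37)) - 7009 = (-138 + (1099 - 91*(-37))) - 7009 = (-138 + (1099 + 3367)) - 7009 = (-138 + 4466) - 7009 = 4328 - 7009 = -2681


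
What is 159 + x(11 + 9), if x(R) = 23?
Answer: 182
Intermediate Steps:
159 + x(11 + 9) = 159 + 23 = 182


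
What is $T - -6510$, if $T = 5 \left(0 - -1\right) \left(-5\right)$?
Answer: $6485$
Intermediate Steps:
$T = -25$ ($T = 5 \left(0 + 1\right) \left(-5\right) = 5 \cdot 1 \left(-5\right) = 5 \left(-5\right) = -25$)
$T - -6510 = -25 - -6510 = -25 + 6510 = 6485$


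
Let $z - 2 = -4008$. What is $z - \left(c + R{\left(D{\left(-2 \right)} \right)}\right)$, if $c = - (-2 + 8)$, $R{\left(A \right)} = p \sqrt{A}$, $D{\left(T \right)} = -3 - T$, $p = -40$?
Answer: $-4000 + 40 i \approx -4000.0 + 40.0 i$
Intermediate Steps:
$z = -4006$ ($z = 2 - 4008 = -4006$)
$R{\left(A \right)} = - 40 \sqrt{A}$
$c = -6$ ($c = \left(-1\right) 6 = -6$)
$z - \left(c + R{\left(D{\left(-2 \right)} \right)}\right) = -4006 - \left(-6 - 40 \sqrt{-3 - -2}\right) = -4006 - \left(-6 - 40 \sqrt{-3 + 2}\right) = -4006 - \left(-6 - 40 \sqrt{-1}\right) = -4006 - \left(-6 - 40 i\right) = -4006 + \left(6 + 40 i\right) = -4000 + 40 i$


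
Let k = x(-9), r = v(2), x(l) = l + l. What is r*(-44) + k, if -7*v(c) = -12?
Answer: -654/7 ≈ -93.429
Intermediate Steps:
x(l) = 2*l
v(c) = 12/7 (v(c) = -⅐*(-12) = 12/7)
r = 12/7 ≈ 1.7143
k = -18 (k = 2*(-9) = -18)
r*(-44) + k = (12/7)*(-44) - 18 = -528/7 - 18 = -654/7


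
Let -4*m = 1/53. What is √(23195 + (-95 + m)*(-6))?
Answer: √267023858/106 ≈ 154.16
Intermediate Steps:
m = -1/212 (m = -¼/53 = -¼*1/53 = -1/212 ≈ -0.0047170)
√(23195 + (-95 + m)*(-6)) = √(23195 + (-95 - 1/212)*(-6)) = √(23195 - 20141/212*(-6)) = √(23195 + 60423/106) = √(2519093/106) = √267023858/106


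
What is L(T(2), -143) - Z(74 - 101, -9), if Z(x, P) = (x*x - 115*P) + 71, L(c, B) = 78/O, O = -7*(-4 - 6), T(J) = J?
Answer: -64186/35 ≈ -1833.9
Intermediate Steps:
O = 70 (O = -7*(-10) = 70)
L(c, B) = 39/35 (L(c, B) = 78/70 = 78*(1/70) = 39/35)
Z(x, P) = 71 + x² - 115*P (Z(x, P) = (x² - 115*P) + 71 = 71 + x² - 115*P)
L(T(2), -143) - Z(74 - 101, -9) = 39/35 - (71 + (74 - 101)² - 115*(-9)) = 39/35 - (71 + (-27)² + 1035) = 39/35 - (71 + 729 + 1035) = 39/35 - 1*1835 = 39/35 - 1835 = -64186/35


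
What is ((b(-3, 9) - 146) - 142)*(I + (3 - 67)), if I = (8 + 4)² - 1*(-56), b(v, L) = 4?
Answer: -38624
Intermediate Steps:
I = 200 (I = 12² + 56 = 144 + 56 = 200)
((b(-3, 9) - 146) - 142)*(I + (3 - 67)) = ((4 - 146) - 142)*(200 + (3 - 67)) = (-142 - 142)*(200 - 64) = -284*136 = -38624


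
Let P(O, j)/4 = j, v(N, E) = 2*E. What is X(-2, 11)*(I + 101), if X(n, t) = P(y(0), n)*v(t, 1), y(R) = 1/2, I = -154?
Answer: 848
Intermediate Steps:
y(R) = 1/2
P(O, j) = 4*j
X(n, t) = 8*n (X(n, t) = (4*n)*(2*1) = (4*n)*2 = 8*n)
X(-2, 11)*(I + 101) = (8*(-2))*(-154 + 101) = -16*(-53) = 848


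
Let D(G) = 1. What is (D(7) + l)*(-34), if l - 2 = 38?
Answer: -1394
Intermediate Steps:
l = 40 (l = 2 + 38 = 40)
(D(7) + l)*(-34) = (1 + 40)*(-34) = 41*(-34) = -1394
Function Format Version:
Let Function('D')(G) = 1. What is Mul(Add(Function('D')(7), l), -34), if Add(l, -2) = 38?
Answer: -1394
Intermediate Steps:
l = 40 (l = Add(2, 38) = 40)
Mul(Add(Function('D')(7), l), -34) = Mul(Add(1, 40), -34) = Mul(41, -34) = -1394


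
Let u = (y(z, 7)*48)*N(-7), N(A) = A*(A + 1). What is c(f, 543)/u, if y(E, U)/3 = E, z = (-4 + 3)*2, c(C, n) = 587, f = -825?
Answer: -587/12096 ≈ -0.048528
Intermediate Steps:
N(A) = A*(1 + A)
z = -2 (z = -1*2 = -2)
y(E, U) = 3*E
u = -12096 (u = ((3*(-2))*48)*(-7*(1 - 7)) = (-6*48)*(-7*(-6)) = -288*42 = -12096)
c(f, 543)/u = 587/(-12096) = 587*(-1/12096) = -587/12096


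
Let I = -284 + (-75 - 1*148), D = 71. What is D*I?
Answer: -35997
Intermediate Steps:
I = -507 (I = -284 + (-75 - 148) = -284 - 223 = -507)
D*I = 71*(-507) = -35997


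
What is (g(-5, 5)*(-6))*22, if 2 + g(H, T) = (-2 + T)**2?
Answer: -924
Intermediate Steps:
g(H, T) = -2 + (-2 + T)**2
(g(-5, 5)*(-6))*22 = ((-2 + (-2 + 5)**2)*(-6))*22 = ((-2 + 3**2)*(-6))*22 = ((-2 + 9)*(-6))*22 = (7*(-6))*22 = -42*22 = -924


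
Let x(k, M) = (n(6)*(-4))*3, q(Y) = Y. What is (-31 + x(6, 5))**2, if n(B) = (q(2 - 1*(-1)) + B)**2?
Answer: 1006009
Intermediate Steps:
n(B) = (3 + B)**2 (n(B) = ((2 - 1*(-1)) + B)**2 = ((2 + 1) + B)**2 = (3 + B)**2)
x(k, M) = -972 (x(k, M) = ((3 + 6)**2*(-4))*3 = (9**2*(-4))*3 = (81*(-4))*3 = -324*3 = -972)
(-31 + x(6, 5))**2 = (-31 - 972)**2 = (-1003)**2 = 1006009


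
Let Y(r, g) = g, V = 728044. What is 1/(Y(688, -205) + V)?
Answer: 1/727839 ≈ 1.3739e-6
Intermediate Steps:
1/(Y(688, -205) + V) = 1/(-205 + 728044) = 1/727839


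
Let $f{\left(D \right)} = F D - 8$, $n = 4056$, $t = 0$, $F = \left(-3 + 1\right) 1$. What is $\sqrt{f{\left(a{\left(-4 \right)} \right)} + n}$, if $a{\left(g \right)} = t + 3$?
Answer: $\sqrt{4042} \approx 63.577$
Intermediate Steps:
$F = -2$ ($F = \left(-2\right) 1 = -2$)
$a{\left(g \right)} = 3$ ($a{\left(g \right)} = 0 + 3 = 3$)
$f{\left(D \right)} = -8 - 2 D$ ($f{\left(D \right)} = - 2 D - 8 = -8 - 2 D$)
$\sqrt{f{\left(a{\left(-4 \right)} \right)} + n} = \sqrt{\left(-8 - 6\right) + 4056} = \sqrt{-14 + 4056} = \sqrt{4042}$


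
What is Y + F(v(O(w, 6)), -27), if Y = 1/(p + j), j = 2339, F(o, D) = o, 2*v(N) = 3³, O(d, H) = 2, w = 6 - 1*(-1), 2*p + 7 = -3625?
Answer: 14123/1046 ≈ 13.502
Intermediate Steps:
p = -1816 (p = -7/2 + (½)*(-3625) = -7/2 - 3625/2 = -1816)
w = 7 (w = 6 + 1 = 7)
v(N) = 27/2 (v(N) = (½)*3³ = (½)*27 = 27/2)
Y = 1/523 (Y = 1/(-1816 + 2339) = 1/523 ≈ 0.0019120)
Y + F(v(O(w, 6)), -27) = 1/523 + 27/2 = 14123/1046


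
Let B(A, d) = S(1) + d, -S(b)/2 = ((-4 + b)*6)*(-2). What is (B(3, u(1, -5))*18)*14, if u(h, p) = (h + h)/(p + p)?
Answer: -90972/5 ≈ -18194.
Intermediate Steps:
u(h, p) = h/p (u(h, p) = (2*h)/((2*p)) = (2*h)*(1/(2*p)) = h/p)
S(b) = -96 + 24*b (S(b) = -2*(-4 + b)*6*(-2) = -2*(-24 + 6*b)*(-2) = -2*(48 - 12*b) = -96 + 24*b)
B(A, d) = -72 + d (B(A, d) = (-96 + 24*1) + d = (-96 + 24) + d = -72 + d)
(B(3, u(1, -5))*18)*14 = ((-72 + 1/(-5))*18)*14 = ((-72 + 1*(-⅕))*18)*14 = ((-72 - ⅕)*18)*14 = -361/5*18*14 = -6498/5*14 = -90972/5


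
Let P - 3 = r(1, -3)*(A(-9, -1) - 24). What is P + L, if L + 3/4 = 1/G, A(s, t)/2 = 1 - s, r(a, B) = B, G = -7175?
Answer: 408971/28700 ≈ 14.250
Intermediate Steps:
A(s, t) = 2 - 2*s (A(s, t) = 2*(1 - s) = 2 - 2*s)
L = -21529/28700 (L = -¾ + 1/(-7175) = -¾ - 1/7175 = -21529/28700 ≈ -0.75014)
P = 15 (P = 3 - 3*((2 - 2*(-9)) - 24) = 3 - 3*((2 + 18) - 24) = 3 - 3*(20 - 24) = 3 - 3*(-4) = 3 + 12 = 15)
P + L = 15 - 21529/28700 = 408971/28700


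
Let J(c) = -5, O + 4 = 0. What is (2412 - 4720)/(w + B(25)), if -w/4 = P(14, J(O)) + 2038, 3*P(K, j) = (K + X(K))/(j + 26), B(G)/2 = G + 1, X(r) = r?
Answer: 5193/18229 ≈ 0.28488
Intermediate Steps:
O = -4 (O = -4 + 0 = -4)
B(G) = 2 + 2*G (B(G) = 2*(G + 1) = 2*(1 + G) = 2 + 2*G)
P(K, j) = 2*K/(3*(26 + j)) (P(K, j) = ((K + K)/(j + 26))/3 = ((2*K)/(26 + j))/3 = (2*K/(26 + j))/3 = 2*K/(3*(26 + j)))
w = -73384/9 (w = -4*((2/3)*14/(26 - 5) + 2038) = -4*((2/3)*14/21 + 2038) = -4*((2/3)*14*(1/21) + 2038) = -4*(4/9 + 2038) = -4*18346/9 = -73384/9 ≈ -8153.8)
(2412 - 4720)/(w + B(25)) = (2412 - 4720)/(-73384/9 + (2 + 2*25)) = -2308/(-73384/9 + (2 + 50)) = -2308/(-73384/9 + 52) = -2308/(-72916/9) = -2308*(-9/72916) = 5193/18229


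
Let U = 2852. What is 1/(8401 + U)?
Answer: 1/11253 ≈ 8.8865e-5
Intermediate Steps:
1/(8401 + U) = 1/(8401 + 2852) = 1/11253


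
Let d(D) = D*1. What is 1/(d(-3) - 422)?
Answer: -1/425 ≈ -0.0023529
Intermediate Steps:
d(D) = D
1/(d(-3) - 422) = 1/(-3 - 422) = 1/(-425) = -1/425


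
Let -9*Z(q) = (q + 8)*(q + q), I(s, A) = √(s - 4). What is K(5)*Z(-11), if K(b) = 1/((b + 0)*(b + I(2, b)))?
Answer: -22/81 + 22*I*√2/405 ≈ -0.27161 + 0.076821*I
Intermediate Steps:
I(s, A) = √(-4 + s)
Z(q) = -2*q*(8 + q)/9 (Z(q) = -(q + 8)*(q + q)/9 = -(8 + q)*2*q/9 = -2*q*(8 + q)/9)
K(b) = 1/(b*(b + I*√2)) (K(b) = 1/((b + 0)*(b + √(-4 + 2))) = 1/(b*(b + √(-2))) = 1/(b*(b + I*√2)))
K(5)*Z(-11) = (1/(5*(5 + I*√2)))*(-2/9*(-11)*(8 - 11)) = (1/(5*(5 + I*√2)))*(-2/9*(-11)*(-3)) = (1/(5*(5 + I*√2)))*(-22/3) = -22/(15*(5 + I*√2))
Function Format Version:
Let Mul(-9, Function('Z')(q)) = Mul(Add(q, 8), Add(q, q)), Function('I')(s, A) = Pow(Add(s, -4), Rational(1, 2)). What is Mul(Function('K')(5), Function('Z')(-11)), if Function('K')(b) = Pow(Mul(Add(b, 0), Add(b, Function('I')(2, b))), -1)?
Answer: Add(Rational(-22, 81), Mul(Rational(22, 405), I, Pow(2, Rational(1, 2)))) ≈ Add(-0.27161, Mul(0.076821, I))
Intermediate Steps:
Function('I')(s, A) = Pow(Add(-4, s), Rational(1, 2))
Function('Z')(q) = Mul(Rational(-2, 9), q, Add(8, q)) (Function('Z')(q) = Mul(Rational(-1, 9), Mul(Add(q, 8), Add(q, q))) = Mul(Rational(-1, 9), Mul(Add(8, q), Mul(2, q))) = Mul(Rational(-1, 9), Mul(2, q, Add(8, q))) = Mul(Rational(-2, 9), q, Add(8, q)))
Function('K')(b) = Mul(Pow(b, -1), Pow(Add(b, Mul(I, Pow(2, Rational(1, 2)))), -1)) (Function('K')(b) = Pow(Mul(Add(b, 0), Add(b, Pow(Add(-4, 2), Rational(1, 2)))), -1) = Pow(Mul(b, Add(b, Pow(-2, Rational(1, 2)))), -1) = Pow(Mul(b, Add(b, Mul(I, Pow(2, Rational(1, 2))))), -1) = Mul(Pow(b, -1), Pow(Add(b, Mul(I, Pow(2, Rational(1, 2)))), -1)))
Mul(Function('K')(5), Function('Z')(-11)) = Mul(Mul(Pow(5, -1), Pow(Add(5, Mul(I, Pow(2, Rational(1, 2)))), -1)), Mul(Rational(-2, 9), -11, Add(8, -11))) = Mul(Mul(Rational(1, 5), Pow(Add(5, Mul(I, Pow(2, Rational(1, 2)))), -1)), Mul(Rational(-2, 9), -11, -3)) = Mul(Mul(Rational(1, 5), Pow(Add(5, Mul(I, Pow(2, Rational(1, 2)))), -1)), Rational(-22, 3)) = Mul(Rational(-22, 15), Pow(Add(5, Mul(I, Pow(2, Rational(1, 2)))), -1))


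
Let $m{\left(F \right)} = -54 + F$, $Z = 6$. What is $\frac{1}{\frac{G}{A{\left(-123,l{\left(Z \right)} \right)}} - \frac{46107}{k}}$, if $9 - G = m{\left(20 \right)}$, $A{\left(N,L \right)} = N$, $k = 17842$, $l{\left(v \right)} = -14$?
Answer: $- \frac{2194566}{6438367} \approx -0.34086$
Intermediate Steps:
$G = 43$ ($G = 9 - \left(-54 + 20\right) = 9 - -34 = 9 + 34 = 43$)
$\frac{1}{\frac{G}{A{\left(-123,l{\left(Z \right)} \right)}} - \frac{46107}{k}} = \frac{1}{\frac{43}{-123} - \frac{46107}{17842}} = \frac{1}{43 \left(- \frac{1}{123}\right) - \frac{46107}{17842}} = \frac{1}{- \frac{43}{123} - \frac{46107}{17842}} = \frac{1}{- \frac{6438367}{2194566}} = - \frac{2194566}{6438367}$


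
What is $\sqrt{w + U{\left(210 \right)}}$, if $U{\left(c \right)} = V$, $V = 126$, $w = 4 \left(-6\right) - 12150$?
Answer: $4 i \sqrt{753} \approx 109.76 i$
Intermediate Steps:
$w = -12174$ ($w = -24 - 12150 = -12174$)
$U{\left(c \right)} = 126$
$\sqrt{w + U{\left(210 \right)}} = \sqrt{-12174 + 126} = \sqrt{-12048} = 4 i \sqrt{753}$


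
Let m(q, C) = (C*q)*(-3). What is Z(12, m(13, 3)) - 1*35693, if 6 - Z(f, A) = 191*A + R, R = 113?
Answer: -13453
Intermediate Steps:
m(q, C) = -3*C*q
Z(f, A) = -107 - 191*A (Z(f, A) = 6 - (191*A + 113) = 6 - (113 + 191*A) = 6 + (-113 - 191*A) = -107 - 191*A)
Z(12, m(13, 3)) - 1*35693 = (-107 - (-573)*3*13) - 1*35693 = (-107 - 191*(-117)) - 35693 = (-107 + 22347) - 35693 = 22240 - 35693 = -13453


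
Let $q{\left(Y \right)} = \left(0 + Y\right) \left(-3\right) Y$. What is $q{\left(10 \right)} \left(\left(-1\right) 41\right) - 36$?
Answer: $12264$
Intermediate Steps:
$q{\left(Y \right)} = - 3 Y^{2}$ ($q{\left(Y \right)} = Y \left(-3\right) Y = - 3 Y Y = - 3 Y^{2}$)
$q{\left(10 \right)} \left(\left(-1\right) 41\right) - 36 = - 3 \cdot 10^{2} \left(\left(-1\right) 41\right) - 36 = \left(-3\right) 100 \left(-41\right) - 36 = \left(-300\right) \left(-41\right) - 36 = 12300 - 36 = 12264$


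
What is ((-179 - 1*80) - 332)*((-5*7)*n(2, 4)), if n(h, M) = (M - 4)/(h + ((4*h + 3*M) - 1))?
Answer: 0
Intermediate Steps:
n(h, M) = (-4 + M)/(-1 + 3*M + 5*h) (n(h, M) = (-4 + M)/(h + ((3*M + 4*h) - 1)) = (-4 + M)/(h + (-1 + 3*M + 4*h)) = (-4 + M)/(-1 + 3*M + 5*h))
((-179 - 1*80) - 332)*((-5*7)*n(2, 4)) = ((-179 - 1*80) - 332)*((-5*7)*((-4 + 4)/(-1 + 3*4 + 5*2))) = ((-179 - 80) - 332)*(-35*0/(-1 + 12 + 10)) = (-259 - 332)*(-35*0/21) = -(-20685)*(1/21)*0 = -(-20685)*0 = -591*0 = 0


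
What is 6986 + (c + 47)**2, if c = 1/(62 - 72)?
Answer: 918561/100 ≈ 9185.6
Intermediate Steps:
c = -1/10 (c = 1/(-10) = -1/10 ≈ -0.10000)
6986 + (c + 47)**2 = 6986 + (-1/10 + 47)**2 = 6986 + (469/10)**2 = 6986 + 219961/100 = 918561/100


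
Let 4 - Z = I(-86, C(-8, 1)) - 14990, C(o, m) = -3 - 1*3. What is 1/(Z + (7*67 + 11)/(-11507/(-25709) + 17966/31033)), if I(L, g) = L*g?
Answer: 54598975/816014436754 ≈ 6.6909e-5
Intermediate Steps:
C(o, m) = -6 (C(o, m) = -3 - 3 = -6)
Z = 14478 (Z = 4 - (-86*(-6) - 14990) = 4 - (516 - 14990) = 4 - 1*(-14474) = 4 + 14474 = 14478)
1/(Z + (7*67 + 11)/(-11507/(-25709) + 17966/31033)) = 1/(14478 + (7*67 + 11)/(-11507/(-25709) + 17966/31033)) = 1/(14478 + (469 + 11)/(-11507*(-1/25709) + 17966*(1/31033))) = 1/(14478 + 480/(11507/25709 + 17966/31033)) = 1/(14478 + 480/(818984625/797827397)) = 1/(14478 + 480*(797827397/818984625)) = 1/(14478 + 25530476704/54598975) = 1/(816014436754/54598975) = 54598975/816014436754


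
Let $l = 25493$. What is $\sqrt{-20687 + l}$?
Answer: $3 \sqrt{534} \approx 69.325$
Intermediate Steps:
$\sqrt{-20687 + l} = \sqrt{-20687 + 25493} = \sqrt{4806} = 3 \sqrt{534}$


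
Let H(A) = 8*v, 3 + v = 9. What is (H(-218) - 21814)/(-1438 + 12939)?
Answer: -21766/11501 ≈ -1.8925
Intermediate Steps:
v = 6 (v = -3 + 9 = 6)
H(A) = 48 (H(A) = 8*6 = 48)
(H(-218) - 21814)/(-1438 + 12939) = (48 - 21814)/(-1438 + 12939) = -21766/11501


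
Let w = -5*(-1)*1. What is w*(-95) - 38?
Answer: -513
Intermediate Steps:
w = 5 (w = 5*1 = 5)
w*(-95) - 38 = 5*(-95) - 38 = -475 - 38 = -513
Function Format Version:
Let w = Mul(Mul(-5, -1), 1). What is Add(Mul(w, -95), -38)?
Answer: -513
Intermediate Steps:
w = 5 (w = Mul(5, 1) = 5)
Add(Mul(w, -95), -38) = Add(Mul(5, -95), -38) = Add(-475, -38) = -513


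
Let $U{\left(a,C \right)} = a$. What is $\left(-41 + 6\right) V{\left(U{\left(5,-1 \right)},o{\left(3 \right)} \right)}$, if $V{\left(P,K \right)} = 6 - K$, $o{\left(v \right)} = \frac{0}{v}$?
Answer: $-210$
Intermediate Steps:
$o{\left(v \right)} = 0$
$\left(-41 + 6\right) V{\left(U{\left(5,-1 \right)},o{\left(3 \right)} \right)} = \left(-41 + 6\right) \left(6 - 0\right) = - 35 \left(6 + 0\right) = \left(-35\right) 6 = -210$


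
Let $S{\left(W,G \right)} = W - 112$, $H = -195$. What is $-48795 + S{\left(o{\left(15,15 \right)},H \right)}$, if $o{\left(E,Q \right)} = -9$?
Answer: $-48916$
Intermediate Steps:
$S{\left(W,G \right)} = -112 + W$ ($S{\left(W,G \right)} = W - 112 = -112 + W$)
$-48795 + S{\left(o{\left(15,15 \right)},H \right)} = -48795 - 121 = -48916$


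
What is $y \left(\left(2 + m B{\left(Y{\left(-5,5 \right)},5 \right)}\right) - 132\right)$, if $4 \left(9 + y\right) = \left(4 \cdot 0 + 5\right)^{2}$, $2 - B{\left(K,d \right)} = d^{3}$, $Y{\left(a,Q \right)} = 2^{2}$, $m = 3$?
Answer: $\frac{5489}{4} \approx 1372.3$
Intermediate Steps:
$Y{\left(a,Q \right)} = 4$
$B{\left(K,d \right)} = 2 - d^{3}$
$y = - \frac{11}{4}$ ($y = -9 + \frac{\left(4 \cdot 0 + 5\right)^{2}}{4} = -9 + \frac{\left(0 + 5\right)^{2}}{4} = -9 + \frac{5^{2}}{4} = -9 + \frac{1}{4} \cdot 25 = -9 + \frac{25}{4} = - \frac{11}{4} \approx -2.75$)
$y \left(\left(2 + m B{\left(Y{\left(-5,5 \right)},5 \right)}\right) - 132\right) = - \frac{11 \left(\left(2 + 3 \left(2 - 5^{3}\right)\right) - 132\right)}{4} = - \frac{11 \left(\left(2 + 3 \left(2 - 125\right)\right) - 132\right)}{4} = - \frac{11 \left(\left(2 + 3 \left(-123\right)\right) - 132\right)}{4} = - \frac{11 \left(\left(2 - 369\right) - 132\right)}{4} = - \frac{11 \left(-367 - 132\right)}{4} = \left(- \frac{11}{4}\right) \left(-499\right) = \frac{5489}{4}$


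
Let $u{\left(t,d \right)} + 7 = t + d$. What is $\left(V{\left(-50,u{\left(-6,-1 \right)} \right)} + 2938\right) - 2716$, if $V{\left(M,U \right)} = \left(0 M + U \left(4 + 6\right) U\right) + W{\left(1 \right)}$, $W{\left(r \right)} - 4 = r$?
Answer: $2187$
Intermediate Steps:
$u{\left(t,d \right)} = -7 + d + t$ ($u{\left(t,d \right)} = -7 + \left(t + d\right) = -7 + \left(d + t\right) = -7 + d + t$)
$W{\left(r \right)} = 4 + r$
$V{\left(M,U \right)} = 5 + 10 U^{2}$ ($V{\left(M,U \right)} = \left(0 M + U \left(4 + 6\right) U\right) + \left(4 + 1\right) = \left(0 + U 10 U\right) + 5 = \left(0 + 10 U U\right) + 5 = \left(0 + 10 U^{2}\right) + 5 = 10 U^{2} + 5 = 5 + 10 U^{2}$)
$\left(V{\left(-50,u{\left(-6,-1 \right)} \right)} + 2938\right) - 2716 = \left(\left(5 + 10 \left(-7 - 1 - 6\right)^{2}\right) + 2938\right) - 2716 = \left(\left(5 + 10 \left(-14\right)^{2}\right) + 2938\right) - 2716 = \left(\left(5 + 10 \cdot 196\right) + 2938\right) - 2716 = \left(\left(5 + 1960\right) + 2938\right) - 2716 = \left(1965 + 2938\right) - 2716 = 4903 - 2716 = 2187$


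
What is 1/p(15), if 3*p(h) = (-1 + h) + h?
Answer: 3/29 ≈ 0.10345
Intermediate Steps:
p(h) = -1/3 + 2*h/3 (p(h) = ((-1 + h) + h)/3 = (-1 + 2*h)/3 = -1/3 + 2*h/3)
1/p(15) = 1/(-1/3 + (2/3)*15) = 1/(-1/3 + 10) = 1/(29/3) = 3/29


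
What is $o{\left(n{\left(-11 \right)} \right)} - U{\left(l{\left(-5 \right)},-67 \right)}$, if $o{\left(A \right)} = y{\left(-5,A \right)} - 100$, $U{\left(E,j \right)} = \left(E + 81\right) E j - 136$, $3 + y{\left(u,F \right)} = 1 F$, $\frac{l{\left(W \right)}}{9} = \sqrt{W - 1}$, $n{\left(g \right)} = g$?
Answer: $-32540 + 48843 i \sqrt{6} \approx -32540.0 + 1.1964 \cdot 10^{5} i$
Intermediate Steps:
$l{\left(W \right)} = 9 \sqrt{-1 + W}$ ($l{\left(W \right)} = 9 \sqrt{W - 1} = 9 \sqrt{-1 + W}$)
$y{\left(u,F \right)} = -3 + F$ ($y{\left(u,F \right)} = -3 + 1 F = -3 + F$)
$U{\left(E,j \right)} = -136 + E j \left(81 + E\right)$ ($U{\left(E,j \right)} = \left(81 + E\right) E j - 136 = E \left(81 + E\right) j - 136 = E j \left(81 + E\right) - 136 = -136 + E j \left(81 + E\right)$)
$o{\left(A \right)} = -103 + A$ ($o{\left(A \right)} = \left(-3 + A\right) - 100 = -103 + A$)
$o{\left(n{\left(-11 \right)} \right)} - U{\left(l{\left(-5 \right)},-67 \right)} = \left(-103 - 11\right) - \left(-136 - 67 \left(9 \sqrt{-1 - 5}\right)^{2} + 81 \cdot 9 \sqrt{-1 - 5} \left(-67\right)\right) = -114 - \left(-136 - 67 \left(9 \sqrt{-6}\right)^{2} + 81 \cdot 9 \sqrt{-6} \left(-67\right)\right) = -114 - \left(-136 - 67 \left(9 i \sqrt{6}\right)^{2} + 81 \cdot 9 i \sqrt{6} \left(-67\right)\right) = -114 - \left(-136 - -32562 - 48843 i \sqrt{6}\right) = -114 - \left(-136 + 32562 - 48843 i \sqrt{6}\right) = -114 - \left(32426 - 48843 i \sqrt{6}\right) = -32540 + 48843 i \sqrt{6}$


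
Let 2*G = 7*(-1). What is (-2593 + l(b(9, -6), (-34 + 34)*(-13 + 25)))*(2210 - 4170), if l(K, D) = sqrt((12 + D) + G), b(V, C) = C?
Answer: 5082280 - 980*sqrt(34) ≈ 5.0766e+6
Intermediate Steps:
G = -7/2 (G = (7*(-1))/2 = (1/2)*(-7) = -7/2 ≈ -3.5000)
l(K, D) = sqrt(17/2 + D) (l(K, D) = sqrt((12 + D) - 7/2) = sqrt(17/2 + D))
(-2593 + l(b(9, -6), (-34 + 34)*(-13 + 25)))*(2210 - 4170) = (-2593 + sqrt(34 + 4*((-34 + 34)*(-13 + 25)))/2)*(2210 - 4170) = (-2593 + sqrt(34 + 4*(0*12))/2)*(-1960) = (-2593 + sqrt(34 + 4*0)/2)*(-1960) = (-2593 + sqrt(34 + 0)/2)*(-1960) = (-2593 + sqrt(34)/2)*(-1960) = 5082280 - 980*sqrt(34)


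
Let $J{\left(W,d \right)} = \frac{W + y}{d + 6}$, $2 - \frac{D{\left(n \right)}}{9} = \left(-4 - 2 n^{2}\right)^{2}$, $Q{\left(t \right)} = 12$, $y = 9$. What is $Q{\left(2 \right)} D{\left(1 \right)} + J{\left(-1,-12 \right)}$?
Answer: $- \frac{11020}{3} \approx -3673.3$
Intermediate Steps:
$D{\left(n \right)} = 18 - 9 \left(-4 - 2 n^{2}\right)^{2}$
$J{\left(W,d \right)} = \frac{9 + W}{6 + d}$ ($J{\left(W,d \right)} = \frac{W + 9}{d + 6} = \frac{9 + W}{6 + d}$)
$Q{\left(2 \right)} D{\left(1 \right)} + J{\left(-1,-12 \right)} = 12 \left(18 - 36 \left(2 + 1^{2}\right)^{2}\right) + \frac{9 - 1}{6 - 12} = 12 \left(18 - 36 \left(2 + 1\right)^{2}\right) + \frac{1}{-6} \cdot 8 = 12 \left(18 - 36 \cdot 3^{2}\right) - \frac{4}{3} = 12 \left(18 - 324\right) - \frac{4}{3} = 12 \left(-306\right) - \frac{4}{3} = -3672 - \frac{4}{3} = - \frac{11020}{3}$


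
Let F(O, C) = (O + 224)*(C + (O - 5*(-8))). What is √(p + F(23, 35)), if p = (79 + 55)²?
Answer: √42162 ≈ 205.33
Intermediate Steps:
F(O, C) = (224 + O)*(40 + C + O) (F(O, C) = (224 + O)*(C + (O - 1*(-40))) = (224 + O)*(C + (O + 40)) = (224 + O)*(C + (40 + O)) = (224 + O)*(40 + C + O))
p = 17956 (p = 134² = 17956)
√(p + F(23, 35)) = √(17956 + (8960 + 23² + 224*35 + 264*23 + 35*23)) = √(17956 + (8960 + 529 + 7840 + 6072 + 805)) = √(17956 + 24206) = √42162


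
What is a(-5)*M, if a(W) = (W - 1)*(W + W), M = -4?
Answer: -240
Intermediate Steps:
a(W) = 2*W*(-1 + W) (a(W) = (-1 + W)*(2*W) = 2*W*(-1 + W))
a(-5)*M = (2*(-5)*(-1 - 5))*(-4) = (2*(-5)*(-6))*(-4) = 60*(-4) = -240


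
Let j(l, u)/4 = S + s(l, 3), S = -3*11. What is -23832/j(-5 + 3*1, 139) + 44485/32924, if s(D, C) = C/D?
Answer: 131797283/757252 ≈ 174.05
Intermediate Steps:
S = -33
j(l, u) = -132 + 12/l (j(l, u) = 4*(-33 + 3/l) = -132 + 12/l)
-23832/j(-5 + 3*1, 139) + 44485/32924 = -23832/(-132 + 12/(-5 + 3*1)) + 44485/32924 = -23832/(-132 + 12/(-5 + 3)) + 44485*(1/32924) = -23832/(-132 + 12/(-2)) + 44485/32924 = -23832/(-132 + 12*(-½)) + 44485/32924 = -23832/(-132 - 6) + 44485/32924 = -23832/(-138) + 44485/32924 = -23832*(-1/138) + 44485/32924 = 3972/23 + 44485/32924 = 131797283/757252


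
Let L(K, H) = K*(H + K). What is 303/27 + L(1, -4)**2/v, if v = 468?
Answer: 5261/468 ≈ 11.241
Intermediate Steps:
303/27 + L(1, -4)**2/v = 303/27 + (1*(-4 + 1))**2/468 = 303*(1/27) + (1*(-3))**2*(1/468) = 101/9 + (-3)**2*(1/468) = 101/9 + 9*(1/468) = 101/9 + 1/52 = 5261/468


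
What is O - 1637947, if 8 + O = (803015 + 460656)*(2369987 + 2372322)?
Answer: 5992716718384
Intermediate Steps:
O = 5992718356331 (O = -8 + (803015 + 460656)*(2369987 + 2372322) = -8 + 1263671*4742309 = -8 + 5992718356339 = 5992718356331)
O - 1637947 = 5992718356331 - 1637947 = 5992716718384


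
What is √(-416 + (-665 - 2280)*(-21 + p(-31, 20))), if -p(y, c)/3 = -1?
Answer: √52594 ≈ 229.33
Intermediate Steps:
p(y, c) = 3 (p(y, c) = -3*(-1) = 3)
√(-416 + (-665 - 2280)*(-21 + p(-31, 20))) = √(-416 + (-665 - 2280)*(-21 + 3)) = √(-416 - 2945*(-18)) = √(-416 + 53010) = √52594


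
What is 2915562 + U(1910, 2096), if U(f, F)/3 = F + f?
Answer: 2927580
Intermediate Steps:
U(f, F) = 3*F + 3*f (U(f, F) = 3*(F + f) = 3*F + 3*f)
2915562 + U(1910, 2096) = 2915562 + (3*2096 + 3*1910) = 2915562 + (6288 + 5730) = 2915562 + 12018 = 2927580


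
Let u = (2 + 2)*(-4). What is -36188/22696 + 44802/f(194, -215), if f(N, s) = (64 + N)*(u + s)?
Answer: -44077203/18786614 ≈ -2.3462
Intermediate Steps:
u = -16 (u = 4*(-4) = -16)
f(N, s) = (-16 + s)*(64 + N) (f(N, s) = (64 + N)*(-16 + s) = (-16 + s)*(64 + N))
-36188/22696 + 44802/f(194, -215) = -36188/22696 + 44802/(-1024 - 16*194 + 64*(-215) + 194*(-215)) = -36188*1/22696 + 44802/(-1024 - 3104 - 13760 - 41710) = -9047/5674 + 44802/(-59598) = -9047/5674 + 44802*(-1/59598) = -9047/5674 - 2489/3311 = -44077203/18786614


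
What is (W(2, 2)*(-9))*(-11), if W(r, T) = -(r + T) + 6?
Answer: 198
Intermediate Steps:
W(r, T) = 6 - T - r (W(r, T) = -(T + r) + 6 = (-T - r) + 6 = 6 - T - r)
(W(2, 2)*(-9))*(-11) = ((6 - 1*2 - 1*2)*(-9))*(-11) = ((6 - 2 - 2)*(-9))*(-11) = (2*(-9))*(-11) = -18*(-11) = 198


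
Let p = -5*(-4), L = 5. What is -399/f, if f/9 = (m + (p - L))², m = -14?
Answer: -133/3 ≈ -44.333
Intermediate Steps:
p = 20
f = 9 (f = 9*(-14 + (20 - 1*5))² = 9*(-14 + (20 - 5))² = 9*(-14 + 15)² = 9*1² = 9*1 = 9)
-399/f = -399/9 = -399*⅑ = -133/3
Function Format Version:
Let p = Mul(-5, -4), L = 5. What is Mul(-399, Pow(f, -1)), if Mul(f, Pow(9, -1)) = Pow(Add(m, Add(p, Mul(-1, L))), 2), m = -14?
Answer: Rational(-133, 3) ≈ -44.333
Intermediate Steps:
p = 20
f = 9 (f = Mul(9, Pow(Add(-14, Add(20, Mul(-1, 5))), 2)) = Mul(9, Pow(Add(-14, Add(20, -5)), 2)) = Mul(9, Pow(Add(-14, 15), 2)) = Mul(9, Pow(1, 2)) = Mul(9, 1) = 9)
Mul(-399, Pow(f, -1)) = Mul(-399, Pow(9, -1)) = Mul(-399, Rational(1, 9)) = Rational(-133, 3)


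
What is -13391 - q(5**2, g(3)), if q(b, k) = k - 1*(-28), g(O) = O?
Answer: -13422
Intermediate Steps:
q(b, k) = 28 + k (q(b, k) = k + 28 = 28 + k)
-13391 - q(5**2, g(3)) = -13391 - (28 + 3) = -13391 - 1*31 = -13391 - 31 = -13422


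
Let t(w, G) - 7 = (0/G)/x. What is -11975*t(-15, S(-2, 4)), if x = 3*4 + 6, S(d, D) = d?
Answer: -83825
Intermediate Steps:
x = 18 (x = 12 + 6 = 18)
t(w, G) = 7 (t(w, G) = 7 + (0/G)/18 = 7 + 0*(1/18) = 7 + 0 = 7)
-11975*t(-15, S(-2, 4)) = -11975*7 = -83825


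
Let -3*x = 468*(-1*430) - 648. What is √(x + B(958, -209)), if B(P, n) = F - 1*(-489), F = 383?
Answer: 2*√17042 ≈ 261.09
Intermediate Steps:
B(P, n) = 872 (B(P, n) = 383 - 1*(-489) = 383 + 489 = 872)
x = 67296 (x = -(468*(-1*430) - 648)/3 = -(468*(-430) - 648)/3 = -(-201240 - 648)/3 = -⅓*(-201888) = 67296)
√(x + B(958, -209)) = √(67296 + 872) = √68168 = 2*√17042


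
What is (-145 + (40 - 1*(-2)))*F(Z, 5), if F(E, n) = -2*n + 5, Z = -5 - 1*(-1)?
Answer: 515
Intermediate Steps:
Z = -4 (Z = -5 + 1 = -4)
F(E, n) = 5 - 2*n
(-145 + (40 - 1*(-2)))*F(Z, 5) = (-145 + (40 - 1*(-2)))*(5 - 2*5) = (-145 + (40 + 2))*(5 - 10) = (-145 + 42)*(-5) = -103*(-5) = 515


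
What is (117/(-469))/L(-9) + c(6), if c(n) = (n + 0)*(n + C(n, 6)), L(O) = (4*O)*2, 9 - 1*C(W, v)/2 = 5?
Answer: 315181/3752 ≈ 84.003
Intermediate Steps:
C(W, v) = 8 (C(W, v) = 18 - 2*5 = 18 - 10 = 8)
L(O) = 8*O
c(n) = n*(8 + n) (c(n) = (n + 0)*(n + 8) = n*(8 + n))
(117/(-469))/L(-9) + c(6) = (117/(-469))/((8*(-9))) + 6*(8 + 6) = (117*(-1/469))/(-72) + 6*14 = -117/469*(-1/72) + 84 = 13/3752 + 84 = 315181/3752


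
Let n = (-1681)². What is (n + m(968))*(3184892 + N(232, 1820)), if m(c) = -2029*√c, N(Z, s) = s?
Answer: 9004886487832 - 142248450256*√2 ≈ 8.8037e+12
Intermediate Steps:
n = 2825761
(n + m(968))*(3184892 + N(232, 1820)) = (2825761 - 44638*√2)*(3184892 + 1820) = (2825761 - 44638*√2)*3186712 = 9004886487832 - 142248450256*√2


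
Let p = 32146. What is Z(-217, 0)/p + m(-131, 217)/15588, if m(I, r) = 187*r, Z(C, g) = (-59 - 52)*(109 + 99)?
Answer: 472278395/250545924 ≈ 1.8850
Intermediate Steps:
Z(C, g) = -23088 (Z(C, g) = -111*208 = -23088)
Z(-217, 0)/p + m(-131, 217)/15588 = -23088/32146 + (187*217)/15588 = -23088*1/32146 + 40579*(1/15588) = -11544/16073 + 40579/15588 = 472278395/250545924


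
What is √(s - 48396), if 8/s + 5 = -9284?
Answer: 2*I*√1043968537157/9289 ≈ 219.99*I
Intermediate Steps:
s = -8/9289 (s = 8/(-5 - 9284) = 8/(-9289) = 8*(-1/9289) = -8/9289 ≈ -0.00086123)
√(s - 48396) = √(-8/9289 - 48396) = √(-449550452/9289) = 2*I*√1043968537157/9289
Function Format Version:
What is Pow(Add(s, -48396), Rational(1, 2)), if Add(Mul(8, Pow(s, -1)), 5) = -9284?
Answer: Mul(Rational(2, 9289), I, Pow(1043968537157, Rational(1, 2))) ≈ Mul(219.99, I)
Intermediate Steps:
s = Rational(-8, 9289) (s = Mul(8, Pow(Add(-5, -9284), -1)) = Mul(8, Pow(-9289, -1)) = Mul(8, Rational(-1, 9289)) = Rational(-8, 9289) ≈ -0.00086123)
Pow(Add(s, -48396), Rational(1, 2)) = Pow(Add(Rational(-8, 9289), -48396), Rational(1, 2)) = Pow(Rational(-449550452, 9289), Rational(1, 2)) = Mul(Rational(2, 9289), I, Pow(1043968537157, Rational(1, 2)))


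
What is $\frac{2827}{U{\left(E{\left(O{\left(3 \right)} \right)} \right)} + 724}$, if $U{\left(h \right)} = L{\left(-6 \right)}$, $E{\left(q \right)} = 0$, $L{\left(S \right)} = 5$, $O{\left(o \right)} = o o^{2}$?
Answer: $\frac{2827}{729} \approx 3.8779$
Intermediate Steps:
$O{\left(o \right)} = o^{3}$
$U{\left(h \right)} = 5$
$\frac{2827}{U{\left(E{\left(O{\left(3 \right)} \right)} \right)} + 724} = \frac{2827}{5 + 724} = \frac{2827}{729}$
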